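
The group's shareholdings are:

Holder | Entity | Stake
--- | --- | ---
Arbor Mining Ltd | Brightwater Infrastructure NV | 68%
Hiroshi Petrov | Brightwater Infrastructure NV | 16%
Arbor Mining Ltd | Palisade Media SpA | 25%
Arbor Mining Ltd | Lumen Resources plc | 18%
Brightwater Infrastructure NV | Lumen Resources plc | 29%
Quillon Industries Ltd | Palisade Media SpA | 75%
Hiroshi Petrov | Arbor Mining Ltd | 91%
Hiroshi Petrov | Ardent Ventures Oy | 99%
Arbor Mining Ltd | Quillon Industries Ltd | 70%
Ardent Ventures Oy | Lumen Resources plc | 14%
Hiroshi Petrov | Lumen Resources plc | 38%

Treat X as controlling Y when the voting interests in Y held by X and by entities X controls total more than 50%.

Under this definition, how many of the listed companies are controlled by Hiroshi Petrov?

Hiroshi holds 99% of Ardent, so Hiroshi controls Ardent.
Hiroshi holds 91% of Arbor, so Hiroshi controls Arbor.
Arbor holds 70% of Quillon, so Hiroshi controls Quillon.
Hiroshi and Arbor together hold 16% + 68% = 84% of Brightwater, so Hiroshi controls Brightwater.
Quillon and Arbor together hold 75% + 25% = 100% of Palisade, so Hiroshi controls Palisade.
Hiroshi and Arbor and Brightwater and Ardent together hold 38% + 18% + 29% + 14% = 99% of Lumen, so Hiroshi controls Lumen.
Hiroshi controls 6 companies.

6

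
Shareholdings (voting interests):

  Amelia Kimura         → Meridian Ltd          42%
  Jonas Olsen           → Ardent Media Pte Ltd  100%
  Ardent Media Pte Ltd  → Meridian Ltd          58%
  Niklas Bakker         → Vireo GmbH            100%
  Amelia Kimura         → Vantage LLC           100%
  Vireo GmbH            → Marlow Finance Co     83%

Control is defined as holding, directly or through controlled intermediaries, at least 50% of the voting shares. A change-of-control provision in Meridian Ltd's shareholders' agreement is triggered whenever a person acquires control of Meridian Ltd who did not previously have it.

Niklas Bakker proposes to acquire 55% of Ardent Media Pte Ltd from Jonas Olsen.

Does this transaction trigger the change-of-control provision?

The purchase adds only to Niklas's holdings (Jonas's stake shrinks), so Niklas is the only person who could newly come to control Meridian.
Niklas holds 100% of Vireo, so Niklas controls Vireo.
Vireo holds 83% of Marlow, so Niklas controls Marlow.
Neither Niklas nor any entity Niklas controls holds any voting interest in Meridian.
So before the transaction, Niklas does not control Meridian.
After the purchase, Niklas holds 55% of Ardent directly, and Jonas's stake falls to 45%.
Niklas holds 55% of Ardent, so Niklas controls Ardent.
Ardent holds 58% of Meridian, so Niklas controls Meridian.
Niklas did not control Meridian before and does after, so the clause is triggered.

Yes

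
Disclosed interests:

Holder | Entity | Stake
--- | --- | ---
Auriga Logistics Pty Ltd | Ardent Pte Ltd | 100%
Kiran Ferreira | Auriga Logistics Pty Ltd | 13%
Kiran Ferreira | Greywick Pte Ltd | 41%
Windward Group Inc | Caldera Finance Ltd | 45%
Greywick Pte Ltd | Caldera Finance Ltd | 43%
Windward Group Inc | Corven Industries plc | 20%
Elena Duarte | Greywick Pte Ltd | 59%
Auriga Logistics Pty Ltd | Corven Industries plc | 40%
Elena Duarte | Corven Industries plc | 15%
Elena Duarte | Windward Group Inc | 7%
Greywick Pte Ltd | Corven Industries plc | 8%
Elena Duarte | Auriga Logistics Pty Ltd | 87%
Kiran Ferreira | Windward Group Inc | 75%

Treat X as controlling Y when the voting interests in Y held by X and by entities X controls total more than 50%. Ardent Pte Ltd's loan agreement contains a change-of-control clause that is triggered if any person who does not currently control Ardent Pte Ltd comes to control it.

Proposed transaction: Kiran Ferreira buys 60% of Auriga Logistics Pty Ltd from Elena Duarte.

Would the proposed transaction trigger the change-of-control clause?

The purchase adds only to Kiran's holdings (Elena's stake shrinks), so Kiran is the only person who could newly come to control Ardent.
Kiran holds 75% of Windward, so Kiran controls Windward.
Neither Kiran nor any entity Kiran controls holds any voting interest in Ardent.
So before the transaction, Kiran does not control Ardent.
After the purchase, Kiran's direct stake in Auriga rises to 13% + 60% = 73%, and Elena's stake falls to 27%.
Kiran holds 73% of Auriga, so Kiran controls Auriga.
Auriga holds 100% of Ardent, so Kiran controls Ardent.
Kiran did not control Ardent before and does after, so the clause is triggered.

Yes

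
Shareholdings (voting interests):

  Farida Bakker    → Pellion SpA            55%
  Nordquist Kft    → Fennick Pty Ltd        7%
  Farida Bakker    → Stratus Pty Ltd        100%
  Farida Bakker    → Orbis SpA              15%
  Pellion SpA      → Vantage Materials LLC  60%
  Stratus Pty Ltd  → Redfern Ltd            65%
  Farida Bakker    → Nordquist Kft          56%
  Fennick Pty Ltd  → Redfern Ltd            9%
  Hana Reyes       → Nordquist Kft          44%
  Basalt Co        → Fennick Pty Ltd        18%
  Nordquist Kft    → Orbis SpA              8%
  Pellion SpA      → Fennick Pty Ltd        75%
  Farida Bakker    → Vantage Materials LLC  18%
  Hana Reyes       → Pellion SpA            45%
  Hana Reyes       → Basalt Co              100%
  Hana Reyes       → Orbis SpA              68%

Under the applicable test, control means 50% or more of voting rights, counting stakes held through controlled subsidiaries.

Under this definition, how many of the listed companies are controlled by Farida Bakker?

6

Farida holds 56% of Nordquist, so Farida controls Nordquist.
Farida holds 55% of Pellion, so Farida controls Pellion.
Farida and Pellion together hold 18% + 60% = 78% of Vantage, so Farida controls Vantage.
Pellion and Nordquist together hold 75% + 7% = 82% of Fennick, so Farida controls Fennick.
Farida holds 100% of Stratus, so Farida controls Stratus.
Fennick and Stratus together hold 9% + 65% = 74% of Redfern, so Farida controls Redfern.
No other company's threshold is met.
Farida controls 6 companies.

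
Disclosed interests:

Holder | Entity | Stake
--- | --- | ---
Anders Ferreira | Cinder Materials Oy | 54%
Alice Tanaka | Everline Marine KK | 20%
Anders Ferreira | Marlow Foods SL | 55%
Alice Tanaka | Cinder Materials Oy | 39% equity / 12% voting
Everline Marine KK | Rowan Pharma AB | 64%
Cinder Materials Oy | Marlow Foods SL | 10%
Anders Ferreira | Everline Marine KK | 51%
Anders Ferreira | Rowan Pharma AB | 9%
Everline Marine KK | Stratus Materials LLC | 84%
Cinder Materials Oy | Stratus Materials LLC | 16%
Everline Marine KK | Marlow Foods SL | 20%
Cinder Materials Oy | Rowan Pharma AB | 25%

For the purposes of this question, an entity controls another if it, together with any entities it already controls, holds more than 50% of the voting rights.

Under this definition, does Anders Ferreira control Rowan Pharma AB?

Yes

Anders holds 51% of Everline, so Anders controls Everline.
Anders holds 54% of Cinder, so Anders controls Cinder.
Cinder and Everline and Anders together hold 25% + 64% + 9% = 98% of Rowan, so Anders controls Rowan.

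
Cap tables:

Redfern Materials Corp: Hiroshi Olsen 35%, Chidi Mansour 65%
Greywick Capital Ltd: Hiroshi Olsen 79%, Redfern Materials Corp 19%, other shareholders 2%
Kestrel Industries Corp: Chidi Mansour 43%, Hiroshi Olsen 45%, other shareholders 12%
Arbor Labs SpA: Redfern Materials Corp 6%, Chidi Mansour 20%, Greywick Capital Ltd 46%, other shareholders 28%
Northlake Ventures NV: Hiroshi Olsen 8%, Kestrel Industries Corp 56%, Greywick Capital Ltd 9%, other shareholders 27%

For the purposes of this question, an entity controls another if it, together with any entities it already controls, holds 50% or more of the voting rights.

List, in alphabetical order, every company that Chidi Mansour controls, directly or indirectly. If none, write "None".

Chidi holds 65% of Redfern, so Chidi controls Redfern.
No other company's threshold is met.

Redfern Materials Corp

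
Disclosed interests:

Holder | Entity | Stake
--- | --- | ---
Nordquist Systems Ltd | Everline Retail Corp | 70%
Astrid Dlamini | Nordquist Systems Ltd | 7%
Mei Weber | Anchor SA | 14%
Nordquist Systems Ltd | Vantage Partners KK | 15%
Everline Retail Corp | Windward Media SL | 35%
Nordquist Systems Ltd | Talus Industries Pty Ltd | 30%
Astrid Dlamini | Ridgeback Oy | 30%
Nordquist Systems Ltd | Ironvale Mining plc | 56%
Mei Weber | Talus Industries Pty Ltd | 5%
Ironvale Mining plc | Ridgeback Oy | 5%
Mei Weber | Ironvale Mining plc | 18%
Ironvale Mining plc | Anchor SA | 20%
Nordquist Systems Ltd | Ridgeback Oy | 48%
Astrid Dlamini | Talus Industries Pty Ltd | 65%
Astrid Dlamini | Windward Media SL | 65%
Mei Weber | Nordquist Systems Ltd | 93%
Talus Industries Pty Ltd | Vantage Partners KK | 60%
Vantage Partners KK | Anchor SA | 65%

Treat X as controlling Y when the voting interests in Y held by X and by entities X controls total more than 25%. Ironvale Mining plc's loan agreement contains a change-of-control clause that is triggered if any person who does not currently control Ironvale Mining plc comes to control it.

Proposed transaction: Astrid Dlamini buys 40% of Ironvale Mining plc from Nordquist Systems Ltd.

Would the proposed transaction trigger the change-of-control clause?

The purchase adds only to Astrid's holdings (Nordquist's stake shrinks), so Astrid is the only person who could newly come to control Ironvale.
Astrid holds 65% of Talus, so Astrid controls Talus.
Talus holds 60% of Vantage, so Astrid controls Vantage.
Astrid holds 65% of Windward, so Astrid controls Windward.
Astrid holds 30% of Ridgeback, so Astrid controls Ridgeback.
Vantage holds 65% of Anchor, so Astrid controls Anchor.
Neither Astrid nor any entity Astrid controls holds any voting interest in Ironvale.
So before the transaction, Astrid does not control Ironvale.
After the purchase, Astrid holds 40% of Ironvale directly, and Nordquist's stake falls to 16%.
Astrid holds 40% of Ironvale, so Astrid controls Ironvale.
Astrid did not control Ironvale before and does after, so the clause is triggered.

Yes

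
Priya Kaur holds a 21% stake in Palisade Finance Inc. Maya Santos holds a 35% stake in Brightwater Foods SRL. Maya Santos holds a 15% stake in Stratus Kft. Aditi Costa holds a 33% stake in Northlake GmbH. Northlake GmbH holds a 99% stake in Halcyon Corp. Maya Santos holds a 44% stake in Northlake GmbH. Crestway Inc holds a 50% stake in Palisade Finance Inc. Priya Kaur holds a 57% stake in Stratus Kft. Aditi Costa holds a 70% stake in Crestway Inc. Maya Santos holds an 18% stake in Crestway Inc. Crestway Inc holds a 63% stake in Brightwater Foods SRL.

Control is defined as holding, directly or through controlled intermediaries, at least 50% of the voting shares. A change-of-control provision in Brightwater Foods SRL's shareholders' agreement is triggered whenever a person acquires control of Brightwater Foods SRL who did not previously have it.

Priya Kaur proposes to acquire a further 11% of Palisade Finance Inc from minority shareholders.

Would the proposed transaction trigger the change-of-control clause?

The purchase changes only Priya's holdings, so Priya is the only person who could newly come to control Brightwater.
Priya holds 57% of Stratus, so Priya controls Stratus.
Neither Priya nor any entity Priya controls holds any voting interest in Brightwater.
So before the transaction, Priya does not control Brightwater.
After the purchase, Priya's direct stake in Palisade rises to 21% + 11% = 32%.
Priya's side now holds 32% of Palisade, not ≥ 50%, so Priya still does not control Palisade.
After the transaction, neither Priya nor any entity Priya controls holds a voting interest in Brightwater, so Priya still does not control it.
No new person acquires control, so the clause is not triggered.

No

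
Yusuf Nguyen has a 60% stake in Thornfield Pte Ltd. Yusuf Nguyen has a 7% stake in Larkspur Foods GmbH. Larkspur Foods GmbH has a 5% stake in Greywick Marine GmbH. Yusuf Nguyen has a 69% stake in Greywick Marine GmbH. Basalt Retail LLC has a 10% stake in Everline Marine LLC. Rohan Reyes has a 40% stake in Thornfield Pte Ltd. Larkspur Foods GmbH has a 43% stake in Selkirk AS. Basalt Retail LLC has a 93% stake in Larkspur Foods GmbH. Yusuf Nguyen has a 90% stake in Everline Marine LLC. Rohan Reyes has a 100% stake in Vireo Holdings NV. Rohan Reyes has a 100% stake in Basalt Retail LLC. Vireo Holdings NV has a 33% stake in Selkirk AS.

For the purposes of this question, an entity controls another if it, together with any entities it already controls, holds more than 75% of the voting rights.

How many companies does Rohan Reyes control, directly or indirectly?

4

Rohan holds 100% of Basalt, so Rohan controls Basalt.
Basalt holds 93% of Larkspur, so Rohan controls Larkspur.
Rohan holds 100% of Vireo, so Rohan controls Vireo.
Larkspur and Vireo together hold 43% + 33% = 76% of Selkirk, so Rohan controls Selkirk.
No other company's threshold is met.
Rohan controls 4 companies.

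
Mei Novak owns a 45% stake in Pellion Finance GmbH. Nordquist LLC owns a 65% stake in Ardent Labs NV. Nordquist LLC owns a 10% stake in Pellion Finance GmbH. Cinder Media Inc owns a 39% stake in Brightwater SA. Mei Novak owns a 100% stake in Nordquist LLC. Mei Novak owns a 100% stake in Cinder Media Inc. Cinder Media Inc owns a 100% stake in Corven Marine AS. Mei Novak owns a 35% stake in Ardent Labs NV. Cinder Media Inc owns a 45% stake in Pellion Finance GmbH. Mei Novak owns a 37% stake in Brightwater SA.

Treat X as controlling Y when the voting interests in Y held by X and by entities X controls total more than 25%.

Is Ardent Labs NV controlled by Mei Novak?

Yes

Mei holds 100% of Nordquist, so Mei controls Nordquist.
Nordquist and Mei together hold 65% + 35% = 100% of Ardent, so Mei controls Ardent.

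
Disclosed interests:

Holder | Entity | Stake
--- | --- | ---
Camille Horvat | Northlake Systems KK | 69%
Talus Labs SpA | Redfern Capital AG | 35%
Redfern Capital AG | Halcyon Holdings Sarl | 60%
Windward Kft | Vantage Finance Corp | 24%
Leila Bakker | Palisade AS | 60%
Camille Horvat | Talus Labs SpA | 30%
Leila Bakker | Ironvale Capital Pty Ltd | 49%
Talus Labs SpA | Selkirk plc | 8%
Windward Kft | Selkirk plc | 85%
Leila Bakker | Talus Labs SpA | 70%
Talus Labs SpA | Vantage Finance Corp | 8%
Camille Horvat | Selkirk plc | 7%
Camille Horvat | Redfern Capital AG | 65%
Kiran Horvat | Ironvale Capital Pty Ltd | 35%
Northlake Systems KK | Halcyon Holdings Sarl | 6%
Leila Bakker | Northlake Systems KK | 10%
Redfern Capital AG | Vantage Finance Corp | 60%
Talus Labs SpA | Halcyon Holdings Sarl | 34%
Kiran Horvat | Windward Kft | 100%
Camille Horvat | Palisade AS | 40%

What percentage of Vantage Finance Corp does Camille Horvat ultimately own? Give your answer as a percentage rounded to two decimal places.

Camille reaches Vantage along 3 paths.
Via Redfern: 65% × 60% = 39%.
Via Talus → Redfern: 30% × 35% × 60% = 6.3%.
Via Talus: 30% × 8% = 2.4%.
Total: 39% + 6.3% + 2.4% = 47.7%.
Rounded: 47.70%.

47.70%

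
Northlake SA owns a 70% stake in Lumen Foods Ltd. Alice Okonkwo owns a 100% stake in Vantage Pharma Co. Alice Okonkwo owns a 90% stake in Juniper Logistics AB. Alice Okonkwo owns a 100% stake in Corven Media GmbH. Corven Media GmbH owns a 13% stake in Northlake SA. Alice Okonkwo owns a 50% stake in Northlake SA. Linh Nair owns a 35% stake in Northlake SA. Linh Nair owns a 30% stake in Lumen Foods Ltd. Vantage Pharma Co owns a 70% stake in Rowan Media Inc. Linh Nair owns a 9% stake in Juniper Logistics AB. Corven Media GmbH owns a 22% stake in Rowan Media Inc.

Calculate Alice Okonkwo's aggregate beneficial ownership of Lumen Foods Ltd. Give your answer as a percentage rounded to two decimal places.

Alice reaches Lumen along 2 paths.
Via Corven → Northlake: 100% × 13% × 70% = 9.1%.
Via Northlake: 50% × 70% = 35%.
Total: 9.1% + 35% = 44.1%.
Rounded: 44.10%.

44.10%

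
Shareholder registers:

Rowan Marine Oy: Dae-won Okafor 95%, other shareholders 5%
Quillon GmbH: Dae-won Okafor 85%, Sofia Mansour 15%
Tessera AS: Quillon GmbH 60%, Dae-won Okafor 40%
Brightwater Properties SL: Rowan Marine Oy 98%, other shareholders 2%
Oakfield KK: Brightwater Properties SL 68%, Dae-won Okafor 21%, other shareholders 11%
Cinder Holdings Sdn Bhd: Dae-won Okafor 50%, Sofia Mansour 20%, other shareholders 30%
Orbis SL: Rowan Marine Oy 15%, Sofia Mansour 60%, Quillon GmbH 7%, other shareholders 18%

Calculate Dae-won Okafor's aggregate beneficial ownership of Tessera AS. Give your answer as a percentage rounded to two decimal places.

91.00%

Dae-won reaches Tessera along 2 paths.
Via Quillon: 85% × 60% = 51%.
Direct stake: 40% = 40%.
Total: 51% + 40% = 91%.
Rounded: 91.00%.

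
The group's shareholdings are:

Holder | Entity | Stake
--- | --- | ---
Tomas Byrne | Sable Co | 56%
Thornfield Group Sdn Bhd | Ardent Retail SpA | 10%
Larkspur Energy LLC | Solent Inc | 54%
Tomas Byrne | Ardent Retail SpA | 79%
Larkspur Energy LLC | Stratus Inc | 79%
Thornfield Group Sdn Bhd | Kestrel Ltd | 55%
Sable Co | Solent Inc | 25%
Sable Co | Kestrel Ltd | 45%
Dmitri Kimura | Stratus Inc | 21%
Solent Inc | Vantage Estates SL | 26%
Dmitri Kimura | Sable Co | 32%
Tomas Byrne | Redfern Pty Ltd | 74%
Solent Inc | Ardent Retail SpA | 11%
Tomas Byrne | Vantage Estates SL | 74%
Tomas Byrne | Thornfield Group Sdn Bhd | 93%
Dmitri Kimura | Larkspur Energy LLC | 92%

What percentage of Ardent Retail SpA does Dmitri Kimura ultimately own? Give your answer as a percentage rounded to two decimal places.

Dmitri reaches Ardent along 2 paths.
Via Sable → Solent: 32% × 25% × 11% = 0.88%.
Via Larkspur → Solent: 92% × 54% × 11% = 5.4648%.
Total: 0.88% + 5.4648% = 6.3448%.
Rounded: 6.34%.

6.34%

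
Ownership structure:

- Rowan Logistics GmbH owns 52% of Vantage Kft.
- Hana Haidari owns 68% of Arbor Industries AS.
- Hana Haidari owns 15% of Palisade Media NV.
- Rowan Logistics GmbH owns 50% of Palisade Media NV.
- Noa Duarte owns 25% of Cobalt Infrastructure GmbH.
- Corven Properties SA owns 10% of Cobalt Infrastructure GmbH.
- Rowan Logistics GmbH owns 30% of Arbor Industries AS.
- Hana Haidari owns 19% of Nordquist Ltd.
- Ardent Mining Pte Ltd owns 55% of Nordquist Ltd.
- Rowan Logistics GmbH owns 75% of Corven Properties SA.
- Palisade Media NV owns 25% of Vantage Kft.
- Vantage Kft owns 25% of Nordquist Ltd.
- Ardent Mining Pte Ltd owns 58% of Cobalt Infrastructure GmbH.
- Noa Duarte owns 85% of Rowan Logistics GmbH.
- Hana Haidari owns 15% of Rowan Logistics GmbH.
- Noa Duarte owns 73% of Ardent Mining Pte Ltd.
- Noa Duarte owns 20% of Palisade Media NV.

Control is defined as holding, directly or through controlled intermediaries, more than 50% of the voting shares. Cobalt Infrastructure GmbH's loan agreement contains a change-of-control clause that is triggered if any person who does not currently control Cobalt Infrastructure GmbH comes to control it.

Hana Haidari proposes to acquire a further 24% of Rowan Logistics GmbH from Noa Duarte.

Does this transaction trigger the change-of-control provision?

The purchase adds only to Hana's holdings (Noa's stake shrinks), so Hana is the only person who could newly come to control Cobalt.
Hana holds 68% of Arbor, so Hana controls Arbor.
Neither Hana nor any entity Hana controls holds any voting interest in Cobalt.
So before the transaction, Hana does not control Cobalt.
After the purchase, Hana's direct stake in Rowan rises to 15% + 24% = 39%, and Noa's stake falls to 61%.
Hana's side now holds 39% of Rowan, not > 50%, so Hana still does not control Rowan.
After the transaction, neither Hana nor any entity Hana controls holds a voting interest in Cobalt, so Hana still does not control it.
No new person acquires control, so the clause is not triggered.

No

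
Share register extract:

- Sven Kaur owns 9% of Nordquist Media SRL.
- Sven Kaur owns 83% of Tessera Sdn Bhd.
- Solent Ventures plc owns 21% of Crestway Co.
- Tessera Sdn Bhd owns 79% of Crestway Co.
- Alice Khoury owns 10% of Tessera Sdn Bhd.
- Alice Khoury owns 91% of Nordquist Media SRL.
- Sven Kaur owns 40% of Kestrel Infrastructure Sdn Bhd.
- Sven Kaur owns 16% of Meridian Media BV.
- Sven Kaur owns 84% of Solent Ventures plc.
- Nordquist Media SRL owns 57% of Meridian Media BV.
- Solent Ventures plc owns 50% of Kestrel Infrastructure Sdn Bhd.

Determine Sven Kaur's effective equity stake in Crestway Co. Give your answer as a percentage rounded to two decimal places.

Sven reaches Crestway along 2 paths.
Via Solent: 84% × 21% = 17.64%.
Via Tessera: 83% × 79% = 65.57%.
Total: 17.64% + 65.57% = 83.21%.

83.21%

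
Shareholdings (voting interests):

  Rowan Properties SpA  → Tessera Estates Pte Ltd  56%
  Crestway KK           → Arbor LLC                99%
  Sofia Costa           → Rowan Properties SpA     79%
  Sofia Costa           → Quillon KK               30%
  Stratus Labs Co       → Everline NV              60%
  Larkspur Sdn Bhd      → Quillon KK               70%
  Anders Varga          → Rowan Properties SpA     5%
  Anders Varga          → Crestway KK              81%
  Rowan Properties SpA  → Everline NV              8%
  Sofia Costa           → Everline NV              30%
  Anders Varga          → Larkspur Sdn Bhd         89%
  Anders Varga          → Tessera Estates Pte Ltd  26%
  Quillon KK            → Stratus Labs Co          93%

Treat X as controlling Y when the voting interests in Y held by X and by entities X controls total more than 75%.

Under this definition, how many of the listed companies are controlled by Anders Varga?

Anders holds 89% of Larkspur, so Anders controls Larkspur.
Anders holds 81% of Crestway, so Anders controls Crestway.
Crestway holds 99% of Arbor, so Anders controls Arbor.
No other company's threshold is met.
Anders controls 3 companies.

3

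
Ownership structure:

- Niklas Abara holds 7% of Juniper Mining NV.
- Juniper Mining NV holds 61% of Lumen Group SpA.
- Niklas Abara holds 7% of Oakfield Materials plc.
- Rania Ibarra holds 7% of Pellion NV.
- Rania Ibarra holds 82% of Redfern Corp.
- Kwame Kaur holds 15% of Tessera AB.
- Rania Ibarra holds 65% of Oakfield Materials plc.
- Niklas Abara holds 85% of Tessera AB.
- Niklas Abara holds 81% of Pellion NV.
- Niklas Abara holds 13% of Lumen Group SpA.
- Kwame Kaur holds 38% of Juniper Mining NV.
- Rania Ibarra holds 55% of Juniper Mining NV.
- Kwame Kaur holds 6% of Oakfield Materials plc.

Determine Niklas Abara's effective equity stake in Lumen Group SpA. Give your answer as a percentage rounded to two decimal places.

17.27%

Niklas reaches Lumen along 2 paths.
Direct stake: 13% = 13%.
Via Juniper: 7% × 61% = 4.27%.
Total: 13% + 4.27% = 17.27%.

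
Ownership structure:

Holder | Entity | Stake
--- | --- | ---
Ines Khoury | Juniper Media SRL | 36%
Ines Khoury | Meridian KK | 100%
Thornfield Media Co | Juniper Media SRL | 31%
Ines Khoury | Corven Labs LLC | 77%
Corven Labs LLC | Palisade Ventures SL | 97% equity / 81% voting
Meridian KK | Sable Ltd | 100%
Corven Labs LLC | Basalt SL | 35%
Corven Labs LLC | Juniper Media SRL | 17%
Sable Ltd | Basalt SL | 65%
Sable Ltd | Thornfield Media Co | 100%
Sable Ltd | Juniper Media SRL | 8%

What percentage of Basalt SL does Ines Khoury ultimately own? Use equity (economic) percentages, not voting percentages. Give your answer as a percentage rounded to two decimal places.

91.95%

Ines reaches Basalt along 2 paths.
Via Meridian → Sable: 100% × 100% × 65% = 65%.
Via Corven: 77% × 35% = 26.95%.
Total: 65% + 26.95% = 91.95%.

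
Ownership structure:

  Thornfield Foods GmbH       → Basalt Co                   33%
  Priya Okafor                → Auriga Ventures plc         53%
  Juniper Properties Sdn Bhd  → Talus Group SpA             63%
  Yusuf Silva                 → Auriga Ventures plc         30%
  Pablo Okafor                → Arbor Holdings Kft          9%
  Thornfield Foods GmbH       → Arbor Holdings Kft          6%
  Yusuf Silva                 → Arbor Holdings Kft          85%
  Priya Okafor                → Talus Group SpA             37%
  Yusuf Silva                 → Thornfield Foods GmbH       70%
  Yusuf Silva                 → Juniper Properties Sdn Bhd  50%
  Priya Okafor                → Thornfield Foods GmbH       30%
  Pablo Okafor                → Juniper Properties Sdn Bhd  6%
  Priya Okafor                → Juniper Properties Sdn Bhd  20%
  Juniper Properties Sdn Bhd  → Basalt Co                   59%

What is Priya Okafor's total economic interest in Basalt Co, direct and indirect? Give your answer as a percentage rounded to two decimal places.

Priya reaches Basalt along 2 paths.
Via Juniper: 20% × 59% = 11.8%.
Via Thornfield: 30% × 33% = 9.9%.
Total: 11.8% + 9.9% = 21.7%.
Rounded: 21.70%.

21.70%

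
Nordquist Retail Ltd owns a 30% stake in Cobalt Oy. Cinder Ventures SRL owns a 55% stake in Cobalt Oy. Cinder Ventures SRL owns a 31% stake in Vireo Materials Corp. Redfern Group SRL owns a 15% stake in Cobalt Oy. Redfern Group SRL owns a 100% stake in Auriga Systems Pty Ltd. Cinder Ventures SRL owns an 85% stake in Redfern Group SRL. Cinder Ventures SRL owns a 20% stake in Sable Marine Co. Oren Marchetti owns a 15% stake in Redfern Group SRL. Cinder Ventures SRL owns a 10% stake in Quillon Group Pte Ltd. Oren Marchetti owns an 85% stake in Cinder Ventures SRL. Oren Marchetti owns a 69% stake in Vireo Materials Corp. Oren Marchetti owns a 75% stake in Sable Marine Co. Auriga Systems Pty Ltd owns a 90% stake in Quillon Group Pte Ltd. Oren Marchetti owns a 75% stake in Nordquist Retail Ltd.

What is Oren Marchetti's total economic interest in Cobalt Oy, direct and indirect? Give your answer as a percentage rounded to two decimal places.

Oren reaches Cobalt along 4 paths.
Via Redfern: 15% × 15% = 2.25%.
Via Cinder → Redfern: 85% × 85% × 15% = 10.8375%.
Via Nordquist: 75% × 30% = 22.5%.
Via Cinder: 85% × 55% = 46.75%.
Total: 2.25% + 10.8375% + 22.5% + 46.75% = 82.3375%.
Rounded: 82.34%.

82.34%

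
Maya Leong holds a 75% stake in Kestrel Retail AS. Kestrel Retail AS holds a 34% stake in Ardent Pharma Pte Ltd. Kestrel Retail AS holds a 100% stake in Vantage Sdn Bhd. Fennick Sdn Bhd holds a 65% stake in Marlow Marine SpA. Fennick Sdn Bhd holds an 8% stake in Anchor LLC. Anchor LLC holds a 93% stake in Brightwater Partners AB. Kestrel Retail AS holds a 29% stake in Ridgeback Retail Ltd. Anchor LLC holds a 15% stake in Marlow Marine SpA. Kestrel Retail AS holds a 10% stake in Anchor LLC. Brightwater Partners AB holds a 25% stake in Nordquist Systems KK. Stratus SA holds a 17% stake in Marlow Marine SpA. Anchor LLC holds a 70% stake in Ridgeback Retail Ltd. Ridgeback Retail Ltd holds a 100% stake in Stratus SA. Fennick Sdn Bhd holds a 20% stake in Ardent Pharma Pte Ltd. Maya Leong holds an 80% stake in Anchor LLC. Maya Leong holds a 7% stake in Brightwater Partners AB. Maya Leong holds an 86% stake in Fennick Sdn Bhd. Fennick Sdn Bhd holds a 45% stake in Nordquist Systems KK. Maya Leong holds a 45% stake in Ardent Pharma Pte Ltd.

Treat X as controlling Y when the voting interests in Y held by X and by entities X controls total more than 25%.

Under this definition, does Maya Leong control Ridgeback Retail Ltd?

Yes

Maya holds 75% of Kestrel, so Maya controls Kestrel.
Maya holds 86% of Fennick, so Maya controls Fennick.
Fennick and Kestrel and Maya together hold 8% + 10% + 80% = 98% of Anchor, so Maya controls Anchor.
Kestrel and Anchor together hold 29% + 70% = 99% of Ridgeback, so Maya controls Ridgeback.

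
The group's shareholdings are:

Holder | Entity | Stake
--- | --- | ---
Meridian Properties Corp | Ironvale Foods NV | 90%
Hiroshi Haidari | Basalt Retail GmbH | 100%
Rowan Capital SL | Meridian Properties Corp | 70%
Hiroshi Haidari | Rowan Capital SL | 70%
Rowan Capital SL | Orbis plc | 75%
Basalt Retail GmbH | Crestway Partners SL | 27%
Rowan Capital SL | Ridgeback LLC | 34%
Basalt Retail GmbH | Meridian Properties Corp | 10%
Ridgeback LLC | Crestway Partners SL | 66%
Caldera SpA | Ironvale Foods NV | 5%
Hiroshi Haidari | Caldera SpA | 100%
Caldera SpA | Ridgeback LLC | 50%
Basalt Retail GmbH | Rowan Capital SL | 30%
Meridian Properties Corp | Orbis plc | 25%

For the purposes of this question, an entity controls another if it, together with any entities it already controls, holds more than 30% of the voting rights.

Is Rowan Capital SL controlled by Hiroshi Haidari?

Hiroshi holds 100% of Basalt, so Hiroshi controls Basalt.
Hiroshi and Basalt together hold 70% + 30% = 100% of Rowan, so Hiroshi controls Rowan.

Yes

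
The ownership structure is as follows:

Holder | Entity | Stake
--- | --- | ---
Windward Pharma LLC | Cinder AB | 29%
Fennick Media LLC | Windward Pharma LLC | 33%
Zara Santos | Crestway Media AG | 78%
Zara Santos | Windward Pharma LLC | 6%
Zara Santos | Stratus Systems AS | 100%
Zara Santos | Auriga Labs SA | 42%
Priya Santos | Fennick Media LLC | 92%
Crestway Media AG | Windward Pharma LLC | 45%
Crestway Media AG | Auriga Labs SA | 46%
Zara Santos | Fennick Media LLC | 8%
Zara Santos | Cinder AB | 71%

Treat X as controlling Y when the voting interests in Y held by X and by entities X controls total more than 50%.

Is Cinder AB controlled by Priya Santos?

No

Priya holds 92% of Fennick, so Priya controls Fennick.
Neither Priya nor any entity Priya controls holds any voting interest in Cinder.
So Priya does not control Cinder.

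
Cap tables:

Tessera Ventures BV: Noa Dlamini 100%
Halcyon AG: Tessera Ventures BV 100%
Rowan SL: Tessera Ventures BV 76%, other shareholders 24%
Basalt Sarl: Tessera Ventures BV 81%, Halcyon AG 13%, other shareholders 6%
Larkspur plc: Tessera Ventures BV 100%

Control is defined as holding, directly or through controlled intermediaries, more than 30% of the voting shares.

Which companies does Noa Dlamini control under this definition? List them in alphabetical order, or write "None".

Noa holds 100% of Tessera, so Noa controls Tessera.
Tessera holds 100% of Halcyon, so Noa controls Halcyon.
Tessera holds 76% of Rowan, so Noa controls Rowan.
Tessera and Halcyon together hold 81% + 13% = 94% of Basalt, so Noa controls Basalt.
Tessera holds 100% of Larkspur, so Noa controls Larkspur.

Basalt Sarl, Halcyon AG, Larkspur plc, Rowan SL, Tessera Ventures BV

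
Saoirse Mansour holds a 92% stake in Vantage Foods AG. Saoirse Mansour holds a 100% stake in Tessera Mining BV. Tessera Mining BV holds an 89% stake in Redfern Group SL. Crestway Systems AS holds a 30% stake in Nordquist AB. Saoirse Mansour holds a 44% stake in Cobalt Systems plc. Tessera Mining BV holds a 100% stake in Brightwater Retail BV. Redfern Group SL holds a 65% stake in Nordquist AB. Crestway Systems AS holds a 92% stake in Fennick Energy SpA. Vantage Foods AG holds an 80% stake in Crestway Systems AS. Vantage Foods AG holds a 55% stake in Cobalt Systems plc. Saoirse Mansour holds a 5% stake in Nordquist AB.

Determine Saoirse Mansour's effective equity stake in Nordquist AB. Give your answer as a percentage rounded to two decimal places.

84.93%

Saoirse reaches Nordquist along 3 paths.
Via Tessera → Redfern: 100% × 89% × 65% = 57.85%.
Direct stake: 5% = 5%.
Via Vantage → Crestway: 92% × 80% × 30% = 22.08%.
Total: 57.85% + 5% + 22.08% = 84.93%.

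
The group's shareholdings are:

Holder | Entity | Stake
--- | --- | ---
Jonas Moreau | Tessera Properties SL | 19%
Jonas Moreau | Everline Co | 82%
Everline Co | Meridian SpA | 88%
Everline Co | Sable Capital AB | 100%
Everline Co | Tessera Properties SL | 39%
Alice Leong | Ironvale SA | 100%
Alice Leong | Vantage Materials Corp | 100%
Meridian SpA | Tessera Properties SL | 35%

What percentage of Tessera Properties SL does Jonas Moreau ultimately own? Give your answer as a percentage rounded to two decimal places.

76.24%

Jonas reaches Tessera along 3 paths.
Direct stake: 19% = 19%.
Via Everline → Meridian: 82% × 88% × 35% = 25.256%.
Via Everline: 82% × 39% = 31.98%.
Total: 19% + 25.256% + 31.98% = 76.236%.
Rounded: 76.24%.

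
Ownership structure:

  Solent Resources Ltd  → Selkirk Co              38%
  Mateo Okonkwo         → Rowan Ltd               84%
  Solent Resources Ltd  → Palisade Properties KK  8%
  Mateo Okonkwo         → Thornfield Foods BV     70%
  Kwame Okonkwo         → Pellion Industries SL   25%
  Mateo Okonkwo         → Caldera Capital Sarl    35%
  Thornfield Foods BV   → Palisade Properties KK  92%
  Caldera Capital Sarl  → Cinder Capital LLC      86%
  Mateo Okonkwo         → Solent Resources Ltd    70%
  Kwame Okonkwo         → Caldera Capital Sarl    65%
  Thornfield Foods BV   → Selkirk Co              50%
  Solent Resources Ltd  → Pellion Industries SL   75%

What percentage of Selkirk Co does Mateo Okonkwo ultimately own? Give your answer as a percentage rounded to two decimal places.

Mateo reaches Selkirk along 2 paths.
Via Solent: 70% × 38% = 26.6%.
Via Thornfield: 70% × 50% = 35%.
Total: 26.6% + 35% = 61.6%.
Rounded: 61.60%.

61.60%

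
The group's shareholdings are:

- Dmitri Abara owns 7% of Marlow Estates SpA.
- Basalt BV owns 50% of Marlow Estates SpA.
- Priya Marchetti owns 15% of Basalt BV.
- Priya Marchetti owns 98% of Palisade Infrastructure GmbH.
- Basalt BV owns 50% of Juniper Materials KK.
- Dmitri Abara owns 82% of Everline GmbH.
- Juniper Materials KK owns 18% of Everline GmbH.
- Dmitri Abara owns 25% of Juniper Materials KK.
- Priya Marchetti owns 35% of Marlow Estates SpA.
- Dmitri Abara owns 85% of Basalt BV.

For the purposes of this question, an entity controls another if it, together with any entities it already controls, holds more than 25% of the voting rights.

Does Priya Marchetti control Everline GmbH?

Priya holds 35% of Marlow, so Priya controls Marlow.
Priya holds 98% of Palisade, so Priya controls Palisade.
Neither Priya nor any entity Priya controls holds any voting interest in Everline.
So Priya does not control Everline.

No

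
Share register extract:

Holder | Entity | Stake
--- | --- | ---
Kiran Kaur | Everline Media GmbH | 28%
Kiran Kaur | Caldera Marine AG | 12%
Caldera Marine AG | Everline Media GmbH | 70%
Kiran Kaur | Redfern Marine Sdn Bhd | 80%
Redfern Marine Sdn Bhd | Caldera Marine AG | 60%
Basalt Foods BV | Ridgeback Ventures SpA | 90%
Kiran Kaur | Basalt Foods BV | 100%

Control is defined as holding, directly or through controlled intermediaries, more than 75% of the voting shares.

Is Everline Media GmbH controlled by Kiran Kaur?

Kiran holds 80% of Redfern, so Kiran controls Redfern.
Kiran holds 100% of Basalt, so Kiran controls Basalt.
Basalt holds 90% of Ridgeback, so Kiran controls Ridgeback.
In Everline, Kiran's side holds only 28%, not > 75%.
So Kiran does not control Everline.

No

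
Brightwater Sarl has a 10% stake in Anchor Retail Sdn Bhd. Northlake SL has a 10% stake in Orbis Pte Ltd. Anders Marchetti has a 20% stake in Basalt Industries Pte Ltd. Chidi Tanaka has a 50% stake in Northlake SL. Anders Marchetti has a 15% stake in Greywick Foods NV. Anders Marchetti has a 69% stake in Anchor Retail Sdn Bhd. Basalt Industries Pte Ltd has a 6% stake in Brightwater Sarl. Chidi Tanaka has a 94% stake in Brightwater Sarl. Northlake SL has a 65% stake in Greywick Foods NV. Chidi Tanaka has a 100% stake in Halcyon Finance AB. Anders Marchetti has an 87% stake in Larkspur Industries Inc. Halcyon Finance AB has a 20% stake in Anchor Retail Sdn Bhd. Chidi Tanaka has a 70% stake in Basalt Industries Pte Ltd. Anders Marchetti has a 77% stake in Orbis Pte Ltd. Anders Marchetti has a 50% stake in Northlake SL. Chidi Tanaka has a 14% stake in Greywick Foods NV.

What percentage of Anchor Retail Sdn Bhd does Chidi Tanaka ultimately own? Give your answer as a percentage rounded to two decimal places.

29.82%

Chidi reaches Anchor along 3 paths.
Via Brightwater: 94% × 10% = 9.4%.
Via Basalt → Brightwater: 70% × 6% × 10% = 0.42%.
Via Halcyon: 100% × 20% = 20%.
Total: 9.4% + 0.42% + 20% = 29.82%.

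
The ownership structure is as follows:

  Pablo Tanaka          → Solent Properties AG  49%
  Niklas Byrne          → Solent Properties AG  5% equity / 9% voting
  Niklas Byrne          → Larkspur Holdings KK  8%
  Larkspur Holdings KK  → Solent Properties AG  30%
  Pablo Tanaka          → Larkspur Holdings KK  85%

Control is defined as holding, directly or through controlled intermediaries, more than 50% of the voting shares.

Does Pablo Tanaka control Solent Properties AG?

Pablo holds 85% of Larkspur, so Pablo controls Larkspur.
Larkspur and Pablo together hold 30% + 49% = 79% of Solent, so Pablo controls Solent.

Yes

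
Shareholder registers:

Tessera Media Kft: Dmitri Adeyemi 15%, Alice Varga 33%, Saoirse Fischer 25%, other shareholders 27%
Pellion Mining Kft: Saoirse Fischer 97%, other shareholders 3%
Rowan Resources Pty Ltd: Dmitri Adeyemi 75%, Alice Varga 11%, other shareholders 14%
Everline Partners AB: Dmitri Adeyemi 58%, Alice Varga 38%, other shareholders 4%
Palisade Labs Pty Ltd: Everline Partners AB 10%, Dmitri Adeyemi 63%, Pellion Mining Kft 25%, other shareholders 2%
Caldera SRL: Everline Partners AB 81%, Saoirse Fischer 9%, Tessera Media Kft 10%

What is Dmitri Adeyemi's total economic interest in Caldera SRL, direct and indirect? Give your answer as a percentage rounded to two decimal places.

48.48%

Dmitri reaches Caldera along 2 paths.
Via Everline: 58% × 81% = 46.98%.
Via Tessera: 15% × 10% = 1.5%.
Total: 46.98% + 1.5% = 48.48%.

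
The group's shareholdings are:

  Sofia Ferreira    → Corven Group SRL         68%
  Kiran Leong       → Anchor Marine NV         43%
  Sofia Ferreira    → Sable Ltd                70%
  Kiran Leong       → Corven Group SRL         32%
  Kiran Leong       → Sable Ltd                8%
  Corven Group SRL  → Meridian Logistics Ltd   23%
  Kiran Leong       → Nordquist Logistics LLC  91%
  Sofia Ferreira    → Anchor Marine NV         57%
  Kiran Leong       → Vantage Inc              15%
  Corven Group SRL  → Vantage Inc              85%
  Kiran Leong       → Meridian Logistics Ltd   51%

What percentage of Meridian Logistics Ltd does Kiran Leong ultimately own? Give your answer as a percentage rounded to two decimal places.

Kiran reaches Meridian along 2 paths.
Via Corven: 32% × 23% = 7.36%.
Direct stake: 51% = 51%.
Total: 7.36% + 51% = 58.36%.

58.36%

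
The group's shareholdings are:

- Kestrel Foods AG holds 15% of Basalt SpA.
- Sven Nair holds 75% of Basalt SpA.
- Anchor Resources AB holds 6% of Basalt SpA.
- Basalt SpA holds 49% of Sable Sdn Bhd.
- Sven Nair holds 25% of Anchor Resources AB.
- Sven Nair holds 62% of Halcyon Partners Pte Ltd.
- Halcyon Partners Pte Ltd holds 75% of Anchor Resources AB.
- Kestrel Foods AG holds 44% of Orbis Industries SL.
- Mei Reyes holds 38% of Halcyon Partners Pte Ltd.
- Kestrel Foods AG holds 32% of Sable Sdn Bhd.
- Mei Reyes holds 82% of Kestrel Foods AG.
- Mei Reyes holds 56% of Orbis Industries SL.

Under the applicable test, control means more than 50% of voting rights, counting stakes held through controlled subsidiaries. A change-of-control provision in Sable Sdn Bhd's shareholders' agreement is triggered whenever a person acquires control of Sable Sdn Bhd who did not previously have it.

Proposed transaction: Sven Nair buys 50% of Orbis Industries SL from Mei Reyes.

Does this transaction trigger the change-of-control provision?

The purchase adds only to Sven's holdings (Mei's stake shrinks), so Sven is the only person who could newly come to control Sable.
Sven holds 62% of Halcyon, so Sven controls Halcyon.
Sven and Halcyon together hold 25% + 75% = 100% of Anchor, so Sven controls Anchor.
Anchor and Sven together hold 6% + 75% = 81% of Basalt, so Sven controls Basalt.
In Sable, Sven's side holds only 49%, not > 50%.
So before the transaction, Sven does not control Sable.
After the purchase, Sven holds 50% of Orbis directly, and Mei's stake falls to 6%.
Sven's side now holds 50% of Orbis, not > 50%, so Sven still does not control Orbis.
After the transaction, Sven's side holds 49% of Sable, not > 50%, so Sven still does not control Sable.
No new person acquires control, so the clause is not triggered.

No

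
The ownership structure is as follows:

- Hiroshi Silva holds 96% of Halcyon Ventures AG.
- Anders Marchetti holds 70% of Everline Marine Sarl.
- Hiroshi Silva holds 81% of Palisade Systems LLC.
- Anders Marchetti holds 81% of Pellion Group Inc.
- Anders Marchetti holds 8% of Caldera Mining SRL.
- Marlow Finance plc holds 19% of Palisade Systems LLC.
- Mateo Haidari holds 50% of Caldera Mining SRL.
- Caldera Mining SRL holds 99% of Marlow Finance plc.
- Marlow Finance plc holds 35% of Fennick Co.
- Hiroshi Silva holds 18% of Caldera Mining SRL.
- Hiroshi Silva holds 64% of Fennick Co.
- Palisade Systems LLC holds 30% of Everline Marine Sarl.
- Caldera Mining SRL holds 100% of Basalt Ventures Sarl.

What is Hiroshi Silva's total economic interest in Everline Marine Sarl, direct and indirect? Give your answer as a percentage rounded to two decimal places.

Hiroshi reaches Everline along 2 paths.
Via Caldera → Marlow → Palisade: 18% × 99% × 19% × 30% = 1.01574%.
Via Palisade: 81% × 30% = 24.3%.
Total: 1.01574% + 24.3% = 25.31574%.
Rounded: 25.32%.

25.32%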